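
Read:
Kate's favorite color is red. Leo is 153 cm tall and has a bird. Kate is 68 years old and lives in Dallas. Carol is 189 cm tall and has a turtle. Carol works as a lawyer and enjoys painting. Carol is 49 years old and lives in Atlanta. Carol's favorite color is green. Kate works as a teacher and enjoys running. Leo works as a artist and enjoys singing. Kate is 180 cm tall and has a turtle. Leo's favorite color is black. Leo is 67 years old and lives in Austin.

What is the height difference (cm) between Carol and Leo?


|189 - 153| = 36

36


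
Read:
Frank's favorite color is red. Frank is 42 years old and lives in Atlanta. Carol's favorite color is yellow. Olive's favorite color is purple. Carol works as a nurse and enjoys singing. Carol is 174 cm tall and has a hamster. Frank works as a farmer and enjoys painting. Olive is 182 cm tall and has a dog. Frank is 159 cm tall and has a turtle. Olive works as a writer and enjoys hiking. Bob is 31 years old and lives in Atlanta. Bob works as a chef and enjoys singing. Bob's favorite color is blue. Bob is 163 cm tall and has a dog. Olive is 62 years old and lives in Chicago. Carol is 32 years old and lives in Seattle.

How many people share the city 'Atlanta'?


Count: 2

2


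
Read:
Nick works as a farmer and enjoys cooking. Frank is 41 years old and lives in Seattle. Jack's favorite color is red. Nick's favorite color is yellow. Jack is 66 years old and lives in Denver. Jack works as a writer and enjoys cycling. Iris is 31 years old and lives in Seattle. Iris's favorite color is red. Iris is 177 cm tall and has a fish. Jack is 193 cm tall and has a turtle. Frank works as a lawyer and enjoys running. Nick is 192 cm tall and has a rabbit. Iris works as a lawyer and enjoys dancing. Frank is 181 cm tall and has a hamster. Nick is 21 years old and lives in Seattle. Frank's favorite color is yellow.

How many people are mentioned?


People: Frank, Jack, Iris, Nick. Count = 4

4


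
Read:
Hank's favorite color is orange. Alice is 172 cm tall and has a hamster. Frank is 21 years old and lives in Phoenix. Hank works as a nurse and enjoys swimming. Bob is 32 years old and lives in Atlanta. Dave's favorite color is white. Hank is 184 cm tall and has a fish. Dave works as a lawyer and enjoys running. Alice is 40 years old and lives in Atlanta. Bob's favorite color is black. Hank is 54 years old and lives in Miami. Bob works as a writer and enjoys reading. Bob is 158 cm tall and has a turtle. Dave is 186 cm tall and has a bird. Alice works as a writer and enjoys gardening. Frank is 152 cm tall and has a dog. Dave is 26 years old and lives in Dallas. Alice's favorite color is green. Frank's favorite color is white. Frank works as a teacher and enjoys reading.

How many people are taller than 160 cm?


Taller than 160: 3

3


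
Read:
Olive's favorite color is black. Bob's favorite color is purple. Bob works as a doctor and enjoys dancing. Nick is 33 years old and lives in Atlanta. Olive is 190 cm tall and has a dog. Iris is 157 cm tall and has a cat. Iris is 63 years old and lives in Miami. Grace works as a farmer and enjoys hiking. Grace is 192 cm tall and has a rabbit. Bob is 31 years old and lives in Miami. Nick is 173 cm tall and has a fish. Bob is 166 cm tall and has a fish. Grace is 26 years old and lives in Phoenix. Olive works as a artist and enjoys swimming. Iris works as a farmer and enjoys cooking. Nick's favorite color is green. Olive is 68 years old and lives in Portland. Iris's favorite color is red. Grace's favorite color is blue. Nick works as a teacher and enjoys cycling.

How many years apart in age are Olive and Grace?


68 vs 26, diff = 42

42


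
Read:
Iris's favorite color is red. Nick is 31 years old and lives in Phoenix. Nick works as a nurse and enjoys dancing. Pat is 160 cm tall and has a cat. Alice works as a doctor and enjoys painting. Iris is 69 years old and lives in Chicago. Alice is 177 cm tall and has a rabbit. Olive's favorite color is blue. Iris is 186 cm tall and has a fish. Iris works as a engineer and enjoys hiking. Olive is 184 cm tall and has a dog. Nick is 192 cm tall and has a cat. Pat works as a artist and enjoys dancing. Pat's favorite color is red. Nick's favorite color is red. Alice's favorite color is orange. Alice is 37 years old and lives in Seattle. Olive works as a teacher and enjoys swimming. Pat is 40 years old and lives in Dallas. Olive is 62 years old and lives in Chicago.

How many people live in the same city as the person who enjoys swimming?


Person with hobby swimming is Olive, city Chicago. Count = 2

2


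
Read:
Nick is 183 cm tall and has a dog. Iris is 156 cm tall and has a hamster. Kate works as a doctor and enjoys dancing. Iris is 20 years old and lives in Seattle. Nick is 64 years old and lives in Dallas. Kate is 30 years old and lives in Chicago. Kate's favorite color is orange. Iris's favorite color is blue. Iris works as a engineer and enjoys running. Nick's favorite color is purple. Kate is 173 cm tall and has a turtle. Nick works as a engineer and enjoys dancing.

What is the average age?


Sum=114, n=3, avg=38

38


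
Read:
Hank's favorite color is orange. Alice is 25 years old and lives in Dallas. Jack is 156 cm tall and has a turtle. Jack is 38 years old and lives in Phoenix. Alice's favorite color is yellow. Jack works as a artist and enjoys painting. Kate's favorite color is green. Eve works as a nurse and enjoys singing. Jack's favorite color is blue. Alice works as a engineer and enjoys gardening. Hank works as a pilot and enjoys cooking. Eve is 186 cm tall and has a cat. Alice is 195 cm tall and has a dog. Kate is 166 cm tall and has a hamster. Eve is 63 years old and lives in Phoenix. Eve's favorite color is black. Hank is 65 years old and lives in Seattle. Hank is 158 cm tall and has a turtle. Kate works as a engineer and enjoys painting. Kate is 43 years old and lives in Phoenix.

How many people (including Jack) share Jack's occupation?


Jack is a artist. Count = 1

1


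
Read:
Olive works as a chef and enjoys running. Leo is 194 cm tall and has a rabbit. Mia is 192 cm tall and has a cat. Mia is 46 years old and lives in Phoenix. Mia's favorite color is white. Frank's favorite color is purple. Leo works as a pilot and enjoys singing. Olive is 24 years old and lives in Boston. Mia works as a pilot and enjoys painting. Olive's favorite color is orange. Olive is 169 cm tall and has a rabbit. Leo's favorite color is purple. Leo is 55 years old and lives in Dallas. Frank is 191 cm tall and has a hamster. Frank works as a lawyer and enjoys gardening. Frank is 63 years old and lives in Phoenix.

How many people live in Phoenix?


Count in Phoenix: 2

2


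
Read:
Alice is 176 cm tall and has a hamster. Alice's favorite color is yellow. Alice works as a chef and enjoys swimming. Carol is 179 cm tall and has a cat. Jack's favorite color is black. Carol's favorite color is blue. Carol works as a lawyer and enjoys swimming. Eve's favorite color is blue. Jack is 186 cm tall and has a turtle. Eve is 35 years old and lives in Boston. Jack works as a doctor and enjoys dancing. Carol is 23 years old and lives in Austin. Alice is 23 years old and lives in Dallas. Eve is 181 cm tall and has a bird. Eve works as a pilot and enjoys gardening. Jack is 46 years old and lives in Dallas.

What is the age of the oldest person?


Oldest: Jack at 46

46


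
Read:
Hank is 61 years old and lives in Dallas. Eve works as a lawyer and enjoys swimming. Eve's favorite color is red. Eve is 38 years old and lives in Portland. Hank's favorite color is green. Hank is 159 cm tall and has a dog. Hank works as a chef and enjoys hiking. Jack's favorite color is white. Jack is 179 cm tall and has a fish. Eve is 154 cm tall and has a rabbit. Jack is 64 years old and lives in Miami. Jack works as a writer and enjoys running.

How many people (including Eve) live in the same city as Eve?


Eve lives in Portland. Count = 1

1


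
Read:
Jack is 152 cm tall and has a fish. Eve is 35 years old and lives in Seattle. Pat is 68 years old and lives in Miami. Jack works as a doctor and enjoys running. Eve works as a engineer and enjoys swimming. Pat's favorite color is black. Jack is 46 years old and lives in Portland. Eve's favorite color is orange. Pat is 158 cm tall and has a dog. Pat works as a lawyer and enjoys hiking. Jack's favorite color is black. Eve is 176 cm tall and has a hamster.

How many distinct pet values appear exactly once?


Unique pet values: 3

3


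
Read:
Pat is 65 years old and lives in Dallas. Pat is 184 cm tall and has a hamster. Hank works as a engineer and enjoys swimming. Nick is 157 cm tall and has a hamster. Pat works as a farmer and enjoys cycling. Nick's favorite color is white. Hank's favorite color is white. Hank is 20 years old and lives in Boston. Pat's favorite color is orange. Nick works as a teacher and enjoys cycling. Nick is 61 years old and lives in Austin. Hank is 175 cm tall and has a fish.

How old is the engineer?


The engineer is Hank, age 20

20


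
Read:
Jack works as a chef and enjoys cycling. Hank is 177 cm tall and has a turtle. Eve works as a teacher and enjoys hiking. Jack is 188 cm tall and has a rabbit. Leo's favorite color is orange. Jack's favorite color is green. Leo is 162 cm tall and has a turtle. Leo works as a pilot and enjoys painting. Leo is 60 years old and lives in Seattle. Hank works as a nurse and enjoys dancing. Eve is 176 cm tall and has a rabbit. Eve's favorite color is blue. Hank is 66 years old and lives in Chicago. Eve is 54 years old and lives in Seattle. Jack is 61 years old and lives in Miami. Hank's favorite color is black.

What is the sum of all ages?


61+54+60+66 = 241

241


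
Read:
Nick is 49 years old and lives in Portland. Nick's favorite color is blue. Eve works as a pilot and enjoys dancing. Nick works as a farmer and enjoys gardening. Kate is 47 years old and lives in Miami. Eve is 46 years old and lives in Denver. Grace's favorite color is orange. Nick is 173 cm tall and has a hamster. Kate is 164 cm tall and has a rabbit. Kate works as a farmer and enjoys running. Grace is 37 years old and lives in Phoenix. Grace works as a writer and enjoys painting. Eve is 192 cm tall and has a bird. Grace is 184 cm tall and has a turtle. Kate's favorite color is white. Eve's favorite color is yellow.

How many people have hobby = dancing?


Count: 1

1


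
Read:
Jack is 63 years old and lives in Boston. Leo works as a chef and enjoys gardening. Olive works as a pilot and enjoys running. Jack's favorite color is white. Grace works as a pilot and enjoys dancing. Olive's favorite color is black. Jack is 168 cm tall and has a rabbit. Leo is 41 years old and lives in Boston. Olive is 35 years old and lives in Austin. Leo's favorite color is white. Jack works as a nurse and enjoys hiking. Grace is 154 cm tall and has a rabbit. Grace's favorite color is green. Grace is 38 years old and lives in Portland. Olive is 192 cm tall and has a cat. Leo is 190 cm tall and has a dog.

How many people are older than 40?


Filter: 2

2


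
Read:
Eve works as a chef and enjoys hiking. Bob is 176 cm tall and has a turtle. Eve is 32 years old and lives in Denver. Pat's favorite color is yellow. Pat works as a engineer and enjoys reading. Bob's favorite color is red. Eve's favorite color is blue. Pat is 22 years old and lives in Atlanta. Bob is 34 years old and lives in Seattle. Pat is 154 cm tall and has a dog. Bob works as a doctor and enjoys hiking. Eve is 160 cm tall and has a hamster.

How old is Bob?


Bob is 34 years old

34


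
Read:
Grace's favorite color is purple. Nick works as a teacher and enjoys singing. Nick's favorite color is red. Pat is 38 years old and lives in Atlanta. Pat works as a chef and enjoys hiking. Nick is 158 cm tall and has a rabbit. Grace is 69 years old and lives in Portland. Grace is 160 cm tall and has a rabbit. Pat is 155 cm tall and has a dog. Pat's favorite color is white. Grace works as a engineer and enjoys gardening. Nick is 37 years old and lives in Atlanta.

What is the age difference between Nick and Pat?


|37 - 38| = 1

1


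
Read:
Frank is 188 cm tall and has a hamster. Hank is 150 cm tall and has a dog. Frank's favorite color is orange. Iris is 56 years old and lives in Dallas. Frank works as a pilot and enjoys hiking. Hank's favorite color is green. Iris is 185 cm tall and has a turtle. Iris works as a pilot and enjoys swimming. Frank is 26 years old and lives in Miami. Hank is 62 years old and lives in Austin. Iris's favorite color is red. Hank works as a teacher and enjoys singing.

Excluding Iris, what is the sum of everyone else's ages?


Sum (excluding Iris): 88

88


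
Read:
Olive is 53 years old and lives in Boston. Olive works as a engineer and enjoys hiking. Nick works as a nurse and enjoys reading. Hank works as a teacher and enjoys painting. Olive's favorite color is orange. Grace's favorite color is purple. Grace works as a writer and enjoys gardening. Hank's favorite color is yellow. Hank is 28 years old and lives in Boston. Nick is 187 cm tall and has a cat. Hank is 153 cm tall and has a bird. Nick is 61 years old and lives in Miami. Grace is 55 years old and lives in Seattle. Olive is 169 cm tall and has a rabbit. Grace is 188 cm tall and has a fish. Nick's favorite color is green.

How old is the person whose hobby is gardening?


Person with hobby=gardening is Grace, age 55

55


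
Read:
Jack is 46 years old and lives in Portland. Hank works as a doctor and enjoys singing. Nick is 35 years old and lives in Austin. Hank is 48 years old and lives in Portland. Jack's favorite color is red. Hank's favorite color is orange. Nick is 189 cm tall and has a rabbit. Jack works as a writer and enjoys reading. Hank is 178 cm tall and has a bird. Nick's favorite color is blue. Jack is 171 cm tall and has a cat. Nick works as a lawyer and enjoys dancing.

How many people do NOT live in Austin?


Not in Austin: 2

2


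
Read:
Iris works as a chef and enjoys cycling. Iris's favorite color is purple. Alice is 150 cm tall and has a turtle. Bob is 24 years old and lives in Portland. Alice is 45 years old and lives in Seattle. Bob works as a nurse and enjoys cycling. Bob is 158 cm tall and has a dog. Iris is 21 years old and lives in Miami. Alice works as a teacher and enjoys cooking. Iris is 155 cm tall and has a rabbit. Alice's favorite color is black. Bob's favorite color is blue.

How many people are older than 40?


Filter: 1

1


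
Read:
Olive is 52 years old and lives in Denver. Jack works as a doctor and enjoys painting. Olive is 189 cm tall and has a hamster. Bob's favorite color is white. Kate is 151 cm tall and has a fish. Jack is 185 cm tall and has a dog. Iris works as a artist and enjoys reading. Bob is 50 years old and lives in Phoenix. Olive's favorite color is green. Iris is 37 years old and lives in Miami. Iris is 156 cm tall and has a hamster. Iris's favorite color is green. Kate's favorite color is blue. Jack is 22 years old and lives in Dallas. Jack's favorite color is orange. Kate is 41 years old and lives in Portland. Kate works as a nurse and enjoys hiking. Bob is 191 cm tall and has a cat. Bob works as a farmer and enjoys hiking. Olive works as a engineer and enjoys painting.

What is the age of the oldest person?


Oldest: Olive at 52

52


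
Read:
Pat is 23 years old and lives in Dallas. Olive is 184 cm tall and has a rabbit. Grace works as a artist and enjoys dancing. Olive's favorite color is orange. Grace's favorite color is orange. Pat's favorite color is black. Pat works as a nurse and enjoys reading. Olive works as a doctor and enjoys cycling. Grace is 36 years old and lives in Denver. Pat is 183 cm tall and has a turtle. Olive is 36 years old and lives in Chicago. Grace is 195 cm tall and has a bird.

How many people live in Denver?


Count in Denver: 1

1


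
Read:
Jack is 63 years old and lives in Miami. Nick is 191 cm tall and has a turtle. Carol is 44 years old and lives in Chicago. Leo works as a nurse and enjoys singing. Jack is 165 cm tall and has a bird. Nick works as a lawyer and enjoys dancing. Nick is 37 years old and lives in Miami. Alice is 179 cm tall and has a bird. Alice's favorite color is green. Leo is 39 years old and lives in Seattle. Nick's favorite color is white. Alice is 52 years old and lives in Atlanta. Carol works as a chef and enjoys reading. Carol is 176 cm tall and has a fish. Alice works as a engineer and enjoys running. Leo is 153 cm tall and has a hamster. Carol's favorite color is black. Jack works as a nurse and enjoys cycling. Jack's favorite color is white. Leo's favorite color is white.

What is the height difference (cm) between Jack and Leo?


|165 - 153| = 12

12


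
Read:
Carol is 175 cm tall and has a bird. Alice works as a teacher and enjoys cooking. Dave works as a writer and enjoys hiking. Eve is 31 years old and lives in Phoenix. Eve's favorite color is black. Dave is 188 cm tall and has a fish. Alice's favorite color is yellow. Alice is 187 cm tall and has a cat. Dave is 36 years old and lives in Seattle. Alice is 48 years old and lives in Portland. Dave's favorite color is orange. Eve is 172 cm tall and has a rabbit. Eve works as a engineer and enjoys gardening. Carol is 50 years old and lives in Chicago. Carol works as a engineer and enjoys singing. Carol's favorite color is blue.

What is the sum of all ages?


31+36+50+48 = 165

165


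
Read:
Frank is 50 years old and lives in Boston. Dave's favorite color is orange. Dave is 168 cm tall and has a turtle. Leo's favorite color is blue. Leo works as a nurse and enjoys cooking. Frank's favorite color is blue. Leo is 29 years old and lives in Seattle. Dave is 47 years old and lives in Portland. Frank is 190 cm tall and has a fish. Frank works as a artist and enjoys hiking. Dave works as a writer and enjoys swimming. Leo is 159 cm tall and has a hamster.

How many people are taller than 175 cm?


Taller than 175: 1

1


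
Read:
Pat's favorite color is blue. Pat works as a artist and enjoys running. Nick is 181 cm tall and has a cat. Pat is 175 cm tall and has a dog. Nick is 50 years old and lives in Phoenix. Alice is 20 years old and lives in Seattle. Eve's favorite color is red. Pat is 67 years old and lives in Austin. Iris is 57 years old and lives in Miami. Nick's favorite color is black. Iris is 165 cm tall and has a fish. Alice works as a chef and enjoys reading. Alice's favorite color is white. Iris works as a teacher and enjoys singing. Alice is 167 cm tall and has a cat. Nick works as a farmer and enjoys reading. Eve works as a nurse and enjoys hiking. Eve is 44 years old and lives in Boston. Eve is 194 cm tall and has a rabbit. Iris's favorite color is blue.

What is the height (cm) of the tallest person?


Tallest: Eve at 194 cm

194


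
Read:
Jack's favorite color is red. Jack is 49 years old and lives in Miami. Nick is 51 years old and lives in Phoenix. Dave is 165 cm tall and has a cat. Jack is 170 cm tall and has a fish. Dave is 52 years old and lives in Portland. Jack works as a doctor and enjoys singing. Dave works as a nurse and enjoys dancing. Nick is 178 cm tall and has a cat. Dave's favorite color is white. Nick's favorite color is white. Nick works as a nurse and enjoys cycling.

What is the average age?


Sum=152, n=3, avg=50.67

50.67


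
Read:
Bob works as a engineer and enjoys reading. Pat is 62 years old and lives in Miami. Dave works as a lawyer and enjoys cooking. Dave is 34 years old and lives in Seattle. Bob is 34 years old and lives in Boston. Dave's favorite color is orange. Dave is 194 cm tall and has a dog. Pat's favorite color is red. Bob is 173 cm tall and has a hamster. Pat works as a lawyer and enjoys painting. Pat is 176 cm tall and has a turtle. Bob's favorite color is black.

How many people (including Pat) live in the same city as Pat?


Pat lives in Miami. Count = 1

1


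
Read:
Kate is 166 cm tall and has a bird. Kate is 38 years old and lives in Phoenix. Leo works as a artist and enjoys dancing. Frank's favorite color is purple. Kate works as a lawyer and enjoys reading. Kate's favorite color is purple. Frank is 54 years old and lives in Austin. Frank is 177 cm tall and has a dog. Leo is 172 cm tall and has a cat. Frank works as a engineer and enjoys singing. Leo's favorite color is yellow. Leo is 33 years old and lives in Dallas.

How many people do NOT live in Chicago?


Not in Chicago: 3

3


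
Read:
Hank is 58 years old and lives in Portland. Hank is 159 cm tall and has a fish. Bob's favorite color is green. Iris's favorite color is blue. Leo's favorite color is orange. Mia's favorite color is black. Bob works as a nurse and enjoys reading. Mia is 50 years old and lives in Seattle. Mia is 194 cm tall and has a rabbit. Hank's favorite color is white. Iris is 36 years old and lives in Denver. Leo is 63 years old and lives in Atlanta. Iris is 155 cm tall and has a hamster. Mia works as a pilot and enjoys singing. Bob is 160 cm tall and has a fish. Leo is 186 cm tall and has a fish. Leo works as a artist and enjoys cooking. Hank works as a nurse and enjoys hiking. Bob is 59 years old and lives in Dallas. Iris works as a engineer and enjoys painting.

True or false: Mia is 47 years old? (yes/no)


Mia is actually 50. no

no


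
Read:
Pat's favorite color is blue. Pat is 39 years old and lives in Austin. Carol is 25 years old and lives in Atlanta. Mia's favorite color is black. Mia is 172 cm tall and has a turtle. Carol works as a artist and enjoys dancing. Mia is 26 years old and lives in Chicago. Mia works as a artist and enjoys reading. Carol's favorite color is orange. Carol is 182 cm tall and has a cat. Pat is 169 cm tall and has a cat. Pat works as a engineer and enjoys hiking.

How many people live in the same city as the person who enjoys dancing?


Person with hobby dancing is Carol, city Atlanta. Count = 1

1


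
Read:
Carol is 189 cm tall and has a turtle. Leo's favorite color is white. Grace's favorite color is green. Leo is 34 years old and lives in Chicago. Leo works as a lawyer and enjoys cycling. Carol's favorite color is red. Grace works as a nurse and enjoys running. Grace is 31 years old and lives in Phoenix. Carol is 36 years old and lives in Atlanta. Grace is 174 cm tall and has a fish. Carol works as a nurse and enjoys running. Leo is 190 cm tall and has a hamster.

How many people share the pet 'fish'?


Count: 1

1


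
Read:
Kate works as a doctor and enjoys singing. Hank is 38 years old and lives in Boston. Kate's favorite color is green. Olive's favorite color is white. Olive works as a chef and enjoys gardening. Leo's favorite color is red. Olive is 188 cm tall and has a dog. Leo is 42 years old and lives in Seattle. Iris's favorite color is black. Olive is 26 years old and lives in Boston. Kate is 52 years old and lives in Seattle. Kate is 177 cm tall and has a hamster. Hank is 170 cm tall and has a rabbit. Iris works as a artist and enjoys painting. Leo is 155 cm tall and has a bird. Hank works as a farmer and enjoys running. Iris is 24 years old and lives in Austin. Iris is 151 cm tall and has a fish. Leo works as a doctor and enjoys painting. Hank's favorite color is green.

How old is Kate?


Kate is 52 years old

52


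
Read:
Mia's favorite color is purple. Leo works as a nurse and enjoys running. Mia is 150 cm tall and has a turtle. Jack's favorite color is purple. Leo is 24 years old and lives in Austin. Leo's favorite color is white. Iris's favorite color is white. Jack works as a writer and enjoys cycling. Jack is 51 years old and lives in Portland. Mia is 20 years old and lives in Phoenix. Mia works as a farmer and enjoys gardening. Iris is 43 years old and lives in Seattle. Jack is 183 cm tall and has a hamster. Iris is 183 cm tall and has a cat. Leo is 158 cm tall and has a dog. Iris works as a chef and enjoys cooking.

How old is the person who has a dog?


Person with dog is Leo, age 24

24


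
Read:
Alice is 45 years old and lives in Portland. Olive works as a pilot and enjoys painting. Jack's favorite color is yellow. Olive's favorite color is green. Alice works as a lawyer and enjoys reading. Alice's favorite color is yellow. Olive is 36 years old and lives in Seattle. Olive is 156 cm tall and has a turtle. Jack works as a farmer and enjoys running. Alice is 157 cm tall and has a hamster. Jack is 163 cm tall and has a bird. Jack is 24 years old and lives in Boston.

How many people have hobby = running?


Count: 1

1


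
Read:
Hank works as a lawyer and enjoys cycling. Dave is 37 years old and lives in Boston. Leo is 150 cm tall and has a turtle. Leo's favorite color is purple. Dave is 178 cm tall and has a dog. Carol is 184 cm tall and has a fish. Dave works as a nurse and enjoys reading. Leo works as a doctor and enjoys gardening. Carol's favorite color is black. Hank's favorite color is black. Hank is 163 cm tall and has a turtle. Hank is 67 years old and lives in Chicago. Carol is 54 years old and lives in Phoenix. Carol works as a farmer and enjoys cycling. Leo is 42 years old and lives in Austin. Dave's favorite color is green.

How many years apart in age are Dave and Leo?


37 vs 42, diff = 5

5


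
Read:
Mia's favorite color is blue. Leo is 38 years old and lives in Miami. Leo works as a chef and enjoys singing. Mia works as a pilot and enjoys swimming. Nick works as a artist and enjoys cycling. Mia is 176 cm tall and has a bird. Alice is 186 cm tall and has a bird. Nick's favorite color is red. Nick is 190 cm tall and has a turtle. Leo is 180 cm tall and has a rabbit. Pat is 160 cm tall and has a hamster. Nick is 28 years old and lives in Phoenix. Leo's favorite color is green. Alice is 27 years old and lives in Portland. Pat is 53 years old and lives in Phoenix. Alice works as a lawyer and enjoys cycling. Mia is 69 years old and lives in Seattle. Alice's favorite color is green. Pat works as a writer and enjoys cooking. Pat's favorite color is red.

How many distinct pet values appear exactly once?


Unique pet values: 3

3


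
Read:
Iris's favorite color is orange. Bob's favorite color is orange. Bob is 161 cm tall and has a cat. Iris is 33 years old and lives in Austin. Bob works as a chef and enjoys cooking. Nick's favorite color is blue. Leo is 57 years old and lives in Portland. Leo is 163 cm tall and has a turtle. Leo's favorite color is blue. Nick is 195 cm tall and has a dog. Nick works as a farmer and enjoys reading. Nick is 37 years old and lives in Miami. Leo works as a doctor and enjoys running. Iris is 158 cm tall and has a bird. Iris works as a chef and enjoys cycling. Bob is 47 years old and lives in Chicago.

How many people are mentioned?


People: Bob, Leo, Iris, Nick. Count = 4

4


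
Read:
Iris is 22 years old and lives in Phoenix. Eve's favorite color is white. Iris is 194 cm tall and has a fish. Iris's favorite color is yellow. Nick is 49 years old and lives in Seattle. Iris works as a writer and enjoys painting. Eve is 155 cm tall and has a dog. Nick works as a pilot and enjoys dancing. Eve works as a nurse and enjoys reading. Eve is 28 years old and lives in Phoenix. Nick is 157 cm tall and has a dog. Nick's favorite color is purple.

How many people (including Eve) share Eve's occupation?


Eve is a nurse. Count = 1

1


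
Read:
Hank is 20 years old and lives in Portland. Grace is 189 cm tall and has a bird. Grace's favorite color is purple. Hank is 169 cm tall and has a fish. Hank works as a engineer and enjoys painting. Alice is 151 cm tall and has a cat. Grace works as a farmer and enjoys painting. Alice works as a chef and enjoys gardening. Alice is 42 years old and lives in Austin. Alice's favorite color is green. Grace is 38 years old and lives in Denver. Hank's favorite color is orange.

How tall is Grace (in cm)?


Grace is 189 cm tall

189


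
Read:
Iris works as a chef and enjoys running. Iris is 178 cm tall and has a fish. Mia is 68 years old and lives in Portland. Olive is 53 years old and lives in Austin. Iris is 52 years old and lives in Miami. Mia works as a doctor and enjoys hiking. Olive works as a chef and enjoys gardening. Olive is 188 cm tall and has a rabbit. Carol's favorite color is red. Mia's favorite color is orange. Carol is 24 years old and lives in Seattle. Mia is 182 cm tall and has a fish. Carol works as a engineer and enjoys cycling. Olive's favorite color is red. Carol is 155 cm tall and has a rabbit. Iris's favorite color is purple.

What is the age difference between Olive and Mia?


|53 - 68| = 15

15


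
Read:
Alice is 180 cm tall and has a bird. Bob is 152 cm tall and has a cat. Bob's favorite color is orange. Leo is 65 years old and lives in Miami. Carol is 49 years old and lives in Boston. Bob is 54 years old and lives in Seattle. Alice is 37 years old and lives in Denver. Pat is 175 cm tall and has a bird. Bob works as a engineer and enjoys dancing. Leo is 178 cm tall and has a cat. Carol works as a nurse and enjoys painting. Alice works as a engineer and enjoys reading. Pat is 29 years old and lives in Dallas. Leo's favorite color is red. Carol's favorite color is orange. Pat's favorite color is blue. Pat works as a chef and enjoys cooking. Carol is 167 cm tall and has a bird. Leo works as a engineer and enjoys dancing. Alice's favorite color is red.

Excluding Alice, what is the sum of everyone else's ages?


Sum (excluding Alice): 197

197


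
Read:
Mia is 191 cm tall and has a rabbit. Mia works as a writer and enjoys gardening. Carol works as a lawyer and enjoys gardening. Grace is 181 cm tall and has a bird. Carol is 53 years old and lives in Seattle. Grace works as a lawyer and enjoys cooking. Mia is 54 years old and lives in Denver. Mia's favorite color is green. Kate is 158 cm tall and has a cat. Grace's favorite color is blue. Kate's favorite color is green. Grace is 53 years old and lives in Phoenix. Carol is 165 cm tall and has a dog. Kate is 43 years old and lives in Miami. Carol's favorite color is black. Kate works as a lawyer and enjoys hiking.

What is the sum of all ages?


53+43+53+54 = 203

203


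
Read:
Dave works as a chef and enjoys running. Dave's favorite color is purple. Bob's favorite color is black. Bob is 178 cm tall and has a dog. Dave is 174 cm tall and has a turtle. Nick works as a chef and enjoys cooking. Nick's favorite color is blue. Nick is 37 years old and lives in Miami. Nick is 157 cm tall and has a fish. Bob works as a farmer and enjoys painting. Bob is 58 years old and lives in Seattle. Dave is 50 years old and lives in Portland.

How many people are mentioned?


People: Bob, Nick, Dave. Count = 3

3


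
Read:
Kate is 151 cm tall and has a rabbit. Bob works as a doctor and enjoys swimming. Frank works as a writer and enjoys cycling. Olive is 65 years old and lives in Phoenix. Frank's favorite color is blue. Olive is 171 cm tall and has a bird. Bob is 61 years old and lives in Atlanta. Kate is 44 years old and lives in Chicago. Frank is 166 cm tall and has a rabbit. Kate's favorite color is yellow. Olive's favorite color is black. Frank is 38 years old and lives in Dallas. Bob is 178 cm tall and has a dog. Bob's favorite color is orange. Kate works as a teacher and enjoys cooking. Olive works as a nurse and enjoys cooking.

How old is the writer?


The writer is Frank, age 38

38


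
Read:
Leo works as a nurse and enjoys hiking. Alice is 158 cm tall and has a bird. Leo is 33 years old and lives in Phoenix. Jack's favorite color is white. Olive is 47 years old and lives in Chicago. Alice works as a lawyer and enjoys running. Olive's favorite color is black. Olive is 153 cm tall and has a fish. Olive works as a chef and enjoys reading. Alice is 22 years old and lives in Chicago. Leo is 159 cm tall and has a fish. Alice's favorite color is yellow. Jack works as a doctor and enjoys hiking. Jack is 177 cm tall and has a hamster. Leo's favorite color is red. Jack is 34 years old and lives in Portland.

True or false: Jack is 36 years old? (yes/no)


Jack is actually 34. no

no


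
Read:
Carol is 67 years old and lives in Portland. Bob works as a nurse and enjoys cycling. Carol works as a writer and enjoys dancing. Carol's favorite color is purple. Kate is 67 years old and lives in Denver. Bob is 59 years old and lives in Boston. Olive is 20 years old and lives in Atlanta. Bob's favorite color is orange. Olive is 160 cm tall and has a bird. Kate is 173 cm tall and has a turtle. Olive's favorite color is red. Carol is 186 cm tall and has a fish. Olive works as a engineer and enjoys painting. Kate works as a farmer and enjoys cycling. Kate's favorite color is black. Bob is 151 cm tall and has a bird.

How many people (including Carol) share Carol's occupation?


Carol is a writer. Count = 1

1


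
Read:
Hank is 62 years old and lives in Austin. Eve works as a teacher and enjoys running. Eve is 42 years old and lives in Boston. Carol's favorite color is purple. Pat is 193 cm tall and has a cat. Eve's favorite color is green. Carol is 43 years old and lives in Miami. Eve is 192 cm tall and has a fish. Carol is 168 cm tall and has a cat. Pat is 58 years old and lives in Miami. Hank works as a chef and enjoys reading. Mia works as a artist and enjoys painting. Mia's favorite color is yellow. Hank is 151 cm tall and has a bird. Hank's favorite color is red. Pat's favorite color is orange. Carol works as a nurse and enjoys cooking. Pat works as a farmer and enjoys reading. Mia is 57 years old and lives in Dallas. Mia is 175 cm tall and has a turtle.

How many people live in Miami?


Count in Miami: 2

2


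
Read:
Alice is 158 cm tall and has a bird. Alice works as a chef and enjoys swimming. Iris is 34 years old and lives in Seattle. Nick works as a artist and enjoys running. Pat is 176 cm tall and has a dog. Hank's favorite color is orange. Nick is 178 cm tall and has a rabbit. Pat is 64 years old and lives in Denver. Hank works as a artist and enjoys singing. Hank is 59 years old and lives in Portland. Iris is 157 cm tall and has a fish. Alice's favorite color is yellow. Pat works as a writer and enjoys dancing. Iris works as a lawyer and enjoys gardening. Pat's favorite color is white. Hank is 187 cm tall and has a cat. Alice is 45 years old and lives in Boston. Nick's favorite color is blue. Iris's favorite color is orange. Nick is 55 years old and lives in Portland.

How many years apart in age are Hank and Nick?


59 vs 55, diff = 4

4


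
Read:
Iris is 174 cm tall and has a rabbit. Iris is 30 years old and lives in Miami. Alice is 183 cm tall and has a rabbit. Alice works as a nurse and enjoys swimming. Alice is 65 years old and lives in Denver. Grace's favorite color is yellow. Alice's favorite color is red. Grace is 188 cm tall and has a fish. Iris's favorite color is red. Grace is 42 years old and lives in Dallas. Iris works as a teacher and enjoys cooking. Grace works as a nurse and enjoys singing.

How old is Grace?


Grace is 42 years old

42


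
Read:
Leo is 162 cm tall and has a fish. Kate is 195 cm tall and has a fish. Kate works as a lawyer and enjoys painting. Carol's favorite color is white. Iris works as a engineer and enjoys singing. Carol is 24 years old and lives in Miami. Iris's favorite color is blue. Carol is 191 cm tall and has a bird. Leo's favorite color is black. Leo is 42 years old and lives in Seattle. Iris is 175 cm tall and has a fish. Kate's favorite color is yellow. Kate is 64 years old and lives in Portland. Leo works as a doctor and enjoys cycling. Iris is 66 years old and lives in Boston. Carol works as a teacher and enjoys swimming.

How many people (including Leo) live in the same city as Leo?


Leo lives in Seattle. Count = 1

1


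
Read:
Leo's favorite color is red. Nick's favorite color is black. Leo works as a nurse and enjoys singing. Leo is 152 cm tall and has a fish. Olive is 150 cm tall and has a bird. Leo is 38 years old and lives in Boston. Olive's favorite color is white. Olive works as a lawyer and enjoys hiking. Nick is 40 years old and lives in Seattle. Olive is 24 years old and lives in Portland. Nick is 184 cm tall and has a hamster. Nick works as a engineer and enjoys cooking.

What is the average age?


Sum=102, n=3, avg=34

34


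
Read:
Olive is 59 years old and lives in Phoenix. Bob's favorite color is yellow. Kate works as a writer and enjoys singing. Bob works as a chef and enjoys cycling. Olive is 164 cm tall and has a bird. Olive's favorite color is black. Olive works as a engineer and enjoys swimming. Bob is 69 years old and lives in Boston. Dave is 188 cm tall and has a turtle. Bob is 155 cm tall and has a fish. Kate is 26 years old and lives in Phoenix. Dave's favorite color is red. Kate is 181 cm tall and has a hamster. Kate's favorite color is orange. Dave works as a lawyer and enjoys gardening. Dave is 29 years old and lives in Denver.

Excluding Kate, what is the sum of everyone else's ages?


Sum (excluding Kate): 157

157


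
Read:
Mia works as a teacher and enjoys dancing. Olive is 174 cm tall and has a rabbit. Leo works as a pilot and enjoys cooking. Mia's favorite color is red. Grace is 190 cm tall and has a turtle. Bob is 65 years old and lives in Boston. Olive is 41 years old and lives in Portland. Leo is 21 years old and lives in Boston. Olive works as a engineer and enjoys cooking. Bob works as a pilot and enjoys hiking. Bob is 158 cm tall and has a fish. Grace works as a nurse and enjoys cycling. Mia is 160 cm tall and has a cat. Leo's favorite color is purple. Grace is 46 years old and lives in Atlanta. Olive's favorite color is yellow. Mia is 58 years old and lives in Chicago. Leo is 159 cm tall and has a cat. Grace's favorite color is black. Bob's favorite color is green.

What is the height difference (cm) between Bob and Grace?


|158 - 190| = 32

32


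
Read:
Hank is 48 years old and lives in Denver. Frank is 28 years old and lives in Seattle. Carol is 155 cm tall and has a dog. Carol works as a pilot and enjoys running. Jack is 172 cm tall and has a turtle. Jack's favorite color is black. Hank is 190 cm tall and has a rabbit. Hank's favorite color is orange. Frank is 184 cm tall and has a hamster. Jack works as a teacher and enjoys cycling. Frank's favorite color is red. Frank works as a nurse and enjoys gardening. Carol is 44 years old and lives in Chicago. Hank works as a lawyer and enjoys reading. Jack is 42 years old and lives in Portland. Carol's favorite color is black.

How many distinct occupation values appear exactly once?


Unique occupation values: 4

4


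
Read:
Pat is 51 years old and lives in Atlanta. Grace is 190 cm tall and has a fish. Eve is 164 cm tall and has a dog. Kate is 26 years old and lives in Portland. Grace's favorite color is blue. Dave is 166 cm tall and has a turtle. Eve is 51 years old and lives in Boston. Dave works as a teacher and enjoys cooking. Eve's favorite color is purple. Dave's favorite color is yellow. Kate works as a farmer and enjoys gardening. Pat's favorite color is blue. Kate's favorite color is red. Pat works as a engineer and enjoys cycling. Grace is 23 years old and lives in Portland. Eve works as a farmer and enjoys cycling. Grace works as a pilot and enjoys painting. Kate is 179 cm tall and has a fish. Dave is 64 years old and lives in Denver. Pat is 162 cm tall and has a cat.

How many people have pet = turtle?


Count: 1

1


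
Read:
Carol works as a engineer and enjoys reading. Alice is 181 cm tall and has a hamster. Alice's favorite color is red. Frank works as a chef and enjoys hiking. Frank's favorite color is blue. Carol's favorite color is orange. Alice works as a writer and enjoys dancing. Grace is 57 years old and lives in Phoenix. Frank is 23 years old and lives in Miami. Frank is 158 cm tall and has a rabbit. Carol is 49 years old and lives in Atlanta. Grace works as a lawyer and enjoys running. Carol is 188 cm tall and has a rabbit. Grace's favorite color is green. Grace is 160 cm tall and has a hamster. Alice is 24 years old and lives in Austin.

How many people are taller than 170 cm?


Taller than 170: 2

2


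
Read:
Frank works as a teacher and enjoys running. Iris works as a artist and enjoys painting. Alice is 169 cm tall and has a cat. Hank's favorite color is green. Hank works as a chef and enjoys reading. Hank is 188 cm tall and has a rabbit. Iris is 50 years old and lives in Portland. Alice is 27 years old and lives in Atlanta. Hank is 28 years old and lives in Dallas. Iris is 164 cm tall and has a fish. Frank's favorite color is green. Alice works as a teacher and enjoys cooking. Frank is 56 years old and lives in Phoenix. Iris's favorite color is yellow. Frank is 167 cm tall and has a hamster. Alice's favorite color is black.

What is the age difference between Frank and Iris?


|56 - 50| = 6

6
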